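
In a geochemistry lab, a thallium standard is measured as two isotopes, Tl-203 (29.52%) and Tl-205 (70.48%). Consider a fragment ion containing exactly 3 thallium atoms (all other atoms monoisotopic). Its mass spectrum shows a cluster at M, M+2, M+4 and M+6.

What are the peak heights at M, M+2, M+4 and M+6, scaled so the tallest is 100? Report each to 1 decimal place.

Expanding (0.2952 + 0.7048)^3:
P(M) = 0.2952^3 = 0.025725
P(M+2) = 3 × 0.2952^2 × 0.7048^1 = 0.184255
P(M+4) = 3 × 0.2952^1 × 0.7048^2 = 0.439916
P(M+6) = 0.7048^3 = 0.350104
The M+4 peak is largest (0.439916); scaling to 100 gives 5.8 : 41.9 : 100.0 : 79.6.

5.8 : 41.9 : 100.0 : 79.6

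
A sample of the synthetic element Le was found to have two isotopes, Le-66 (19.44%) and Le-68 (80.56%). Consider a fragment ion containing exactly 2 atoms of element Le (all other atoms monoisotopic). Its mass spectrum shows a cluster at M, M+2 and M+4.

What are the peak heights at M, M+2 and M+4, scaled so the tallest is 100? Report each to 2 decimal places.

5.82 : 48.26 : 100.00

Expanding (0.1944 + 0.8056)^2:
P(M) = 0.1944^2 = 0.037791
P(M+2) = 2 × 0.1944^1 × 0.8056^1 = 0.313217
P(M+4) = 0.8056^2 = 0.648991
The M+4 peak is largest (0.648991); scaling to 100 gives 5.82 : 48.26 : 100.00.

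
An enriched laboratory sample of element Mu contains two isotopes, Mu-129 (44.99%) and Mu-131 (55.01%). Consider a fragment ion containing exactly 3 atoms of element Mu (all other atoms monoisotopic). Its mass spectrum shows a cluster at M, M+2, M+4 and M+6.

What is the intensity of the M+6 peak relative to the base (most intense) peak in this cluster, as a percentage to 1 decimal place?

40.8%

Term probabilities: M 0.0911, M+2 0.3340, M+4 0.4084, M+6 0.1665. Base peak = M+4.
P(M+4) = C(3,2) × 0.4499^1 × 0.5501^2 = 3 × 0.4499 × 0.30261001 = 0.408433 (base)
P(M+6) = C(3,3) × 0.4499^0 × 0.5501^3 = 1 × 1.0000 × 0.16646577 = 0.166466
Relative intensity = 0.166466 / 0.408433 × 100 = 40.8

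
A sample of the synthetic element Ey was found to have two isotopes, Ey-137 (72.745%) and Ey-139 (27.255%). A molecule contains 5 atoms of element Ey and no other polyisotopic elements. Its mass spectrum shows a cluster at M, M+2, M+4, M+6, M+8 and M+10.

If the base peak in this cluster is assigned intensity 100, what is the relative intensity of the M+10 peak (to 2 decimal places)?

0.39

Binomial terms of (0.72745 + 0.27255)^5: M 0.2037, M+2 0.3816, M+4 0.2860, M+6 0.1071, M+8 0.0201, M+10 0.0015 → M+2 is the base peak.
P(M+2) = C(5,1) × 0.72745^4 × 0.27255^1 = 5 × 0.28003518 × 0.27255 = 0.381618 (base)
P(M+10) = C(5,5) × 0.72745^0 × 0.27255^5 = 1 × 1.0000 × 0.00150394 = 0.001504
Relative intensity = 0.001504 / 0.381618 × 100 = 0.39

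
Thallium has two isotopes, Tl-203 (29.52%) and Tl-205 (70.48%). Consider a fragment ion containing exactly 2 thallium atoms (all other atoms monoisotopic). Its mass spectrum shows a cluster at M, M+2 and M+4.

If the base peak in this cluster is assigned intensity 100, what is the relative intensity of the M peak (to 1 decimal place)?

17.5

Binomial terms of (0.2952 + 0.7048)^2: M 0.0871, M+2 0.4161, M+4 0.4967 → M+4 is the base peak.
P(M+4) = C(2,2) × 0.2952^0 × 0.7048^2 = 1 × 1.0000 × 0.49674304 = 0.496743 (base)
P(M) = C(2,0) × 0.2952^2 × 0.7048^0 = 1 × 0.08714304 × 1.0000 = 0.087143
Relative intensity = 0.087143 / 0.496743 × 100 = 17.5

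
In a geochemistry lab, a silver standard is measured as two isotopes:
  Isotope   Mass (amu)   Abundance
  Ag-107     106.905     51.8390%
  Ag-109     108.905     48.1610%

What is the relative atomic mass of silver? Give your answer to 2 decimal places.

107.87 amu

Ar = Σ fᵢ·mᵢ = 0.518390 × 106.905 + 0.481610 × 108.905
= 55.4185 + 52.4497 = 107.8682 amu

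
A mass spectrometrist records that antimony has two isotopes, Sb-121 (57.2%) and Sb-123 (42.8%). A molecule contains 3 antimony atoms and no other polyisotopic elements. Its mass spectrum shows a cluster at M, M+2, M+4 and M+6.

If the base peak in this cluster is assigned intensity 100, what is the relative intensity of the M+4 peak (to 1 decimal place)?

Binomial terms of (0.572 + 0.428)^3: M 0.1871, M+2 0.4201, M+4 0.3143, M+6 0.0784 → M+2 is the base peak.
P(M+2) = C(3,1) × 0.572^2 × 0.428^1 = 3 × 0.327184 × 0.4280 = 0.420104 (base)
P(M+4) = C(3,2) × 0.572^1 × 0.428^2 = 3 × 0.5720 × 0.183184 = 0.314344
Relative intensity = 0.314344 / 0.420104 × 100 = 74.8

74.8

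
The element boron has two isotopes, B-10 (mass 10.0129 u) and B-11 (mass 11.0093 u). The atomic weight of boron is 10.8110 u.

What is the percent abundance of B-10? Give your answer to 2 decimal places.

19.90%

With x = fraction of B-10 (so B-11 is 1 − x):
10.0129·x + 11.0093·(1 − x) = 10.8110
(10.0129 − 11.0093)·x = 10.8110 − 11.0093
x = -0.1983 / -0.9964 = 0.19902 → 19.90% B-10, 80.10% B-11.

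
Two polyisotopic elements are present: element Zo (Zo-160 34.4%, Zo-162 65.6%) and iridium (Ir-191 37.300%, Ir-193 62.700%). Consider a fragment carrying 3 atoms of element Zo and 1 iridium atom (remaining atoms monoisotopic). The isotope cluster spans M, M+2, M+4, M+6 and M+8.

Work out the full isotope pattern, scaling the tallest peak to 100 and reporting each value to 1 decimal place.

4.0 : 29.3 : 81.2 : 100.0 : 46.1

Element Zo pattern (n=3): 0.04070758 : 0.23288525 : 0.44410675 : 0.28230042
Iridium pattern (n=1): 0.3730 : 0.6270
Convolve the two distributions (both contribute in 2-u steps):
  M: 0.04070758×0.3730 = 0.015184
  M+2: 0.04070758×0.6270 + 0.23288525×0.3730 = 0.112390
  M+4: 0.23288525×0.6270 + 0.44410675×0.3730 = 0.311671
  M+6: 0.44410675×0.6270 + 0.28230042×0.3730 = 0.383753
  M+8: 0.28230042×0.6270 = 0.177002
Scale to base peak (0.383753) = 100: 4.0 : 29.3 : 81.2 : 100.0 : 46.1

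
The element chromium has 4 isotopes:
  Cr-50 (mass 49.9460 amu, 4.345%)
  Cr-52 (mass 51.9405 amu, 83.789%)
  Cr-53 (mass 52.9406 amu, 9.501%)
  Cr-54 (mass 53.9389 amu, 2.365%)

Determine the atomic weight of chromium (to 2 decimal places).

52.00 amu

Weight each isotope mass by its fractional abundance: 0.04345 × 49.9460 + 0.83789 × 51.9405 + 0.09501 × 52.9406 + 0.02365 × 53.9389
= 2.17015 + 43.52043 + 5.02989 + 1.27565 = 51.99612 amu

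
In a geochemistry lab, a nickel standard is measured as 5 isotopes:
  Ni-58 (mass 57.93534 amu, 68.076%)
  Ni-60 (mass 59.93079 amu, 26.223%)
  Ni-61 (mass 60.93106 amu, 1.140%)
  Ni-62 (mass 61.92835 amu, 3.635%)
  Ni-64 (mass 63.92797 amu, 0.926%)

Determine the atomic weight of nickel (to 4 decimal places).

Weight each isotope mass by its fractional abundance: 0.68076 × 57.93534 + 0.26223 × 59.93079 + 0.01140 × 60.93106 + 0.03635 × 61.92835 + 0.00926 × 63.92797
= 39.440062 + 15.715651 + 0.694614 + 2.251096 + 0.591973 = 58.693396 amu

58.6934 amu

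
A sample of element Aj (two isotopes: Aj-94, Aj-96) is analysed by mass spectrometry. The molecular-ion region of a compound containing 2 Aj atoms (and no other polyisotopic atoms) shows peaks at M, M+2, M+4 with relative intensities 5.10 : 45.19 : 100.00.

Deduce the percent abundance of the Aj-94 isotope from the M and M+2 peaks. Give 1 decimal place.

Let p = fractional abundance of Aj-94. I(M+2)/I(M) = [C(2,1)·p^1·(1−p)] / p^2 = 2·(1−p)/p = 45.19/5.10 = 8.8608
(1−p)/p = 8.8608/2 = 4.4304  ⇒  p = 1/(1 + 4.4304) = 0.1841
Aj-94: 18.4%, Aj-96: 81.6%.

18.4%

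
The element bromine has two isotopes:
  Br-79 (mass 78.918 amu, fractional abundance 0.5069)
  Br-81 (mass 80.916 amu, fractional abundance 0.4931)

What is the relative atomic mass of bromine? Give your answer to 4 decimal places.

Average mass = Σ (abundance × isotope mass) = 0.5069 × 78.918 + 0.4931 × 80.916
= 40.00353 + 39.89968 = 79.90321 amu

79.9032 amu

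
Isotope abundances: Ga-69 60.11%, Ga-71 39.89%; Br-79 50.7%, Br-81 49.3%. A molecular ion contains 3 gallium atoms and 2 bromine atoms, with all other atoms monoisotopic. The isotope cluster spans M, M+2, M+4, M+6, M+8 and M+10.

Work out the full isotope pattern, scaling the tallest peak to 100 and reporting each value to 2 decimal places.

16.29 : 64.11 : 100.00 : 77.28 : 29.61 : 4.50

Gallium pattern (n=3): 0.21719018 : 0.43239309 : 0.28694328 : 0.06347345
Bromine pattern (n=2): 0.257049 : 0.499902 : 0.243049
Convolve the two distributions (both contribute in 2-u steps):
  M: 0.21719018×0.257049 = 0.055829
  M+2: 0.21719018×0.499902 + 0.43239309×0.257049 = 0.219720
  M+4: 0.21719018×0.243049 + 0.43239309×0.499902 + 0.28694328×0.257049 = 0.342701
  M+6: 0.43239309×0.243049 + 0.28694328×0.499902 + 0.06347345×0.257049 = 0.264852
  M+8: 0.28694328×0.243049 + 0.06347345×0.499902 = 0.101472
  M+10: 0.06347345×0.243049 = 0.015427
Scale to base peak (0.342701) = 100: 16.29 : 64.11 : 100.00 : 77.28 : 29.61 : 4.50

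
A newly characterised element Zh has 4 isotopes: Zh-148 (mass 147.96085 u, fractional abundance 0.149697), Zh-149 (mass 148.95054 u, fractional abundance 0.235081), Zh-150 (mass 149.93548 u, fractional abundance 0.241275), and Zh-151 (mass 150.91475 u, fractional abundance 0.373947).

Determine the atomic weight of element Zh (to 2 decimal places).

Average mass = Σ (abundance × isotope mass) = 0.149697 × 147.96085 + 0.235081 × 148.95054 + 0.241275 × 149.93548 + 0.373947 × 150.91475
= 22.149295 + 35.015442 + 36.175683 + 56.434118 = 149.774538 u

149.77 u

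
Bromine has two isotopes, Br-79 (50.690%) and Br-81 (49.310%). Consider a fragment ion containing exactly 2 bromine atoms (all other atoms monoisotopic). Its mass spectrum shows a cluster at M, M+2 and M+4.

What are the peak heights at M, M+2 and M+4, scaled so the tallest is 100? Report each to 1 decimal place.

Expanding (0.50690 + 0.49310)^2:
P(M) = 0.50690^2 = 0.256948
P(M+2) = 2 × 0.50690^1 × 0.49310^1 = 0.499905
P(M+4) = 0.49310^2 = 0.243148
The M+2 peak is largest (0.499905); scaling to 100 gives 51.4 : 100.0 : 48.6.

51.4 : 100.0 : 48.6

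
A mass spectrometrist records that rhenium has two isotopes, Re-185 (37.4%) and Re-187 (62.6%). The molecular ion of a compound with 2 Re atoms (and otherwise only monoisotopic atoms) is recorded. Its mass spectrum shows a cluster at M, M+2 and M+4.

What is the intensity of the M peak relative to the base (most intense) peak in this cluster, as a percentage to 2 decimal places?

29.87%

Binomial terms of (0.374 + 0.626)^2: M 0.1399, M+2 0.4682, M+4 0.3919 → M+2 is the base peak.
P(M+2) = C(2,1) × 0.374^1 × 0.626^1 = 2 × 0.3740 × 0.6260 = 0.468248 (base)
P(M) = C(2,0) × 0.374^2 × 0.626^0 = 1 × 0.139876 × 1.0000 = 0.139876
Relative intensity = 0.139876 / 0.468248 × 100 = 29.87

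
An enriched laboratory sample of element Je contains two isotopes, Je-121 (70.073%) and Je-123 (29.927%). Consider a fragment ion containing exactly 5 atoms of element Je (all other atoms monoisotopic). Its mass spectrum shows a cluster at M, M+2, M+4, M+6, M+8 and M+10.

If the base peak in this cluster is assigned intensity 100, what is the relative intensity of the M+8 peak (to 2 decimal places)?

7.79

Term probabilities: M 0.1689, M+2 0.3608, M+4 0.3082, M+6 0.1316, M+8 0.0281, M+10 0.0024. Base peak = M+2.
P(M+2) = C(5,1) × 0.70073^4 × 0.29927^1 = 5 × 0.24110313 × 0.29927 = 0.360775 (base)
P(M+8) = C(5,4) × 0.70073^1 × 0.29927^4 = 5 × 0.70073 × 0.00802145 = 0.028104
Relative intensity = 0.028104 / 0.360775 × 100 = 7.79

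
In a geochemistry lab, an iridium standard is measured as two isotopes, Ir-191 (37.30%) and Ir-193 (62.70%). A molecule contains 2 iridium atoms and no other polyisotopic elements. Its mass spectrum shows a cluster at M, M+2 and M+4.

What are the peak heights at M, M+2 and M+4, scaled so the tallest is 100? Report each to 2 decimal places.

29.74 : 100.00 : 84.05

Each Ir atom is independently Ir-191 (p = 0.3730) or Ir-193 (q = 0.6270); the cluster is the binomial expansion (p + q)^2.
P(M) = 0.3730^2 = 0.139129
P(M+2) = 2 × 0.3730^1 × 0.6270^1 = 0.467742
P(M+4) = 0.6270^2 = 0.393129
The M+2 peak is largest (0.467742); scaling to 100 gives 29.74 : 100.00 : 84.05.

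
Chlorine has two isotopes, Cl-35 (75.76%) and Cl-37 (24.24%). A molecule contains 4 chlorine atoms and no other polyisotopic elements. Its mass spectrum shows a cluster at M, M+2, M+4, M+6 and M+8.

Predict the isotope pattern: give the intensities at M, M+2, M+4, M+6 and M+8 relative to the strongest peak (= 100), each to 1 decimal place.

Expanding (0.7576 + 0.2424)^4:
P(M) = 0.7576^4 = 0.329428
P(M+2) = 4 × 0.7576^3 × 0.2424^1 = 0.421612
P(M+4) = 6 × 0.7576^2 × 0.2424^2 = 0.202347
P(M+6) = 4 × 0.7576^1 × 0.2424^3 = 0.043162
P(M+8) = 0.2424^4 = 0.003452
The M+2 peak is largest (0.421612); scaling to 100 gives 78.1 : 100.0 : 48.0 : 10.2 : 0.8.

78.1 : 100.0 : 48.0 : 10.2 : 0.8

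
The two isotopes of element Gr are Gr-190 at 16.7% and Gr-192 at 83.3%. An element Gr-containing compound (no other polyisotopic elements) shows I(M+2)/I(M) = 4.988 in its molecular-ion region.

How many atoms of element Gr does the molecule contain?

With n Gr atoms, P(M+2)/P(M) = C(n,1)·p^(n−1)q / p^n = n·q/p = n · 0.833/0.167.
n = 4.988 × 0.167/0.833 = 1.00 ≈ 1

1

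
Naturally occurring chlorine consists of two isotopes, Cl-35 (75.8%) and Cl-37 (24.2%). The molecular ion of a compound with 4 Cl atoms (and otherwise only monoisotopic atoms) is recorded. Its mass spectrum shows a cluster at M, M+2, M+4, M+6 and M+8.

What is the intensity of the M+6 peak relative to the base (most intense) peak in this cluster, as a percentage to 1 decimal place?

10.2%

Term probabilities: M 0.3301, M+2 0.4216, M+4 0.2019, M+6 0.0430, M+8 0.0034. Base peak = M+2.
P(M+2) = C(4,1) × 0.758^3 × 0.242^1 = 4 × 0.43551951 × 0.2420 = 0.421583 (base)
P(M+6) = C(4,3) × 0.758^1 × 0.242^3 = 4 × 0.7580 × 0.01417249 = 0.042971
Relative intensity = 0.042971 / 0.421583 × 100 = 10.2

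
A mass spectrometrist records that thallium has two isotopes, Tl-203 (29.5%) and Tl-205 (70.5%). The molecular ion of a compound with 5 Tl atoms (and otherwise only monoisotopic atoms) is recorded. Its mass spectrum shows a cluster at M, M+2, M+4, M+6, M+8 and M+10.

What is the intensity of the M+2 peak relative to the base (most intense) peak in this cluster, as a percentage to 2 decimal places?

7.33%

(0.295 + 0.705)^5 gives M 0.0022, M+2 0.0267, M+4 0.1276, M+6 0.3049, M+8 0.3644, M+10 0.1742; the largest is M+8.
P(M+8) = C(5,4) × 0.295^1 × 0.705^4 = 5 × 0.2950 × 0.24703385 = 0.364375 (base)
P(M+2) = C(5,1) × 0.295^4 × 0.705^1 = 5 × 0.00757335 × 0.7050 = 0.026696
Relative intensity = 0.026696 / 0.364375 × 100 = 7.33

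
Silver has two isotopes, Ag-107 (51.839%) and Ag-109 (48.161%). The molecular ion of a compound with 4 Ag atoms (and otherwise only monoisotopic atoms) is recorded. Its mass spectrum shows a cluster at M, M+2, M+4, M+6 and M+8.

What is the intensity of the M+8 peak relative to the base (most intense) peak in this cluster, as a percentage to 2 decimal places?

(0.51839 + 0.48161)^4 gives M 0.0722, M+2 0.2684, M+4 0.3740, M+6 0.2316, M+8 0.0538; the largest is M+4.
P(M+4) = C(4,2) × 0.51839^2 × 0.48161^2 = 6 × 0.26872819 × 0.23194819 = 0.373986 (base)
P(M+8) = C(4,4) × 0.51839^0 × 0.48161^4 = 1 × 1.0000 × 0.05379996 = 0.053800
Relative intensity = 0.053800 / 0.373986 × 100 = 14.39

14.39%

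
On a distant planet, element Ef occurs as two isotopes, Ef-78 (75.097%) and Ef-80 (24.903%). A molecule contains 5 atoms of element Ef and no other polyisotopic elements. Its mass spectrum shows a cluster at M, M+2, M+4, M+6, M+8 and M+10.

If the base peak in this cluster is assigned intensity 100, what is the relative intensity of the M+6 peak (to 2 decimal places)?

21.99

Binomial terms of (0.75097 + 0.24903)^5: M 0.2388, M+2 0.3960, M+4 0.2626, M+6 0.0871, M+8 0.0144, M+10 0.0010 → M+2 is the base peak.
P(M+2) = C(5,1) × 0.75097^4 × 0.24903^1 = 5 × 0.3180463 × 0.24903 = 0.396015 (base)
P(M+6) = C(5,3) × 0.75097^2 × 0.24903^3 = 10 × 0.56395594 × 0.01544383 = 0.087096
Relative intensity = 0.087096 / 0.396015 × 100 = 21.99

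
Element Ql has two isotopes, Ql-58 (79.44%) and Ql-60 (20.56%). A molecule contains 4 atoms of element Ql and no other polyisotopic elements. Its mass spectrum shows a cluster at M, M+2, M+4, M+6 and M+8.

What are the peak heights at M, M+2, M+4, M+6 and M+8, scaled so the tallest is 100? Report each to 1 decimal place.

96.6 : 100.0 : 38.8 : 6.7 : 0.4

Each Ql atom is independently Ql-58 (p = 0.7944) or Ql-60 (q = 0.2056); the cluster is the binomial expansion (p + q)^4.
P(M) = 0.7944^4 = 0.398251
P(M+2) = 4 × 0.7944^3 × 0.2056^1 = 0.412288
P(M+4) = 6 × 0.7944^2 × 0.2056^2 = 0.160057
P(M+6) = 4 × 0.7944^1 × 0.2056^3 = 0.027616
P(M+8) = 0.2056^4 = 0.001787
The M+2 peak is largest (0.412288); scaling to 100 gives 96.6 : 100.0 : 38.8 : 6.7 : 0.4.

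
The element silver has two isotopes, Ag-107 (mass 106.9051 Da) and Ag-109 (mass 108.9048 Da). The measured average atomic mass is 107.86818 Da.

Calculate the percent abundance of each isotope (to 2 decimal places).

Ag-107: 51.84%, Ag-109: 48.16%

Let x be the fractional abundance of Ag-107; then Ag-109 has abundance 1 − x.
106.9051·x + 108.9048·(1 − x) = 107.86818
(106.9051 − 108.9048)·x = 107.86818 − 108.9048
x = -1.03662 / -1.9997 = 0.51839 → 51.84% Ag-107, 48.16% Ag-109.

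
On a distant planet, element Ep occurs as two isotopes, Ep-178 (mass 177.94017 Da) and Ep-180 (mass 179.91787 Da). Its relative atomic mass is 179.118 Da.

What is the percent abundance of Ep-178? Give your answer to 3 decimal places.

Let x be the fractional abundance of Ep-178; then Ep-180 has abundance 1 − x.
177.94017·x + 179.91787·(1 − x) = 179.118
(177.94017 − 179.91787)·x = 179.118 − 179.91787
x = -0.79987 / -1.97770 = 0.40444 → 40.444% Ep-178, 59.556% Ep-180.

40.444%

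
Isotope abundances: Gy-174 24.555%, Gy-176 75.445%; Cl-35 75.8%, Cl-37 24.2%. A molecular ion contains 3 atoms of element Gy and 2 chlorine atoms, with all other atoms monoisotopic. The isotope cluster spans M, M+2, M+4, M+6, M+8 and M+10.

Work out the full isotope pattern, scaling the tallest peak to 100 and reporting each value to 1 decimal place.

Element Gy pattern (n=3): 0.01480539 : 0.13646824 : 0.41929735 : 0.42942902
Chlorine pattern (n=2): 0.574564 : 0.366872 : 0.058564
Convolve the two distributions (both contribute in 2-u steps):
  M: 0.01480539×0.574564 = 0.008507
  M+2: 0.01480539×0.366872 + 0.13646824×0.574564 = 0.083841
  M+4: 0.01480539×0.058564 + 0.13646824×0.366872 + 0.41929735×0.574564 = 0.291847
  M+6: 0.13646824×0.058564 + 0.41929735×0.366872 + 0.42942902×0.574564 = 0.408555
  M+8: 0.41929735×0.058564 + 0.42942902×0.366872 = 0.182101
  M+10: 0.42942902×0.058564 = 0.025149
Scale to base peak (0.408555) = 100: 2.1 : 20.5 : 71.4 : 100.0 : 44.6 : 6.2

2.1 : 20.5 : 71.4 : 100.0 : 44.6 : 6.2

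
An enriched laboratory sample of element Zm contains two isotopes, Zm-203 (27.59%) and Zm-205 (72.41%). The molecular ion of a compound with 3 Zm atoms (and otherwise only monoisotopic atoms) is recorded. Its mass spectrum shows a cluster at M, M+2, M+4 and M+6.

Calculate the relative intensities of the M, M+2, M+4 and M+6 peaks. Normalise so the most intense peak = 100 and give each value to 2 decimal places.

4.84 : 38.10 : 100.00 : 87.48

Expanding (0.2759 + 0.7241)^3:
P(M) = 0.2759^3 = 0.021002
P(M+2) = 3 × 0.2759^2 × 0.7241^1 = 0.165357
P(M+4) = 3 × 0.2759^1 × 0.7241^2 = 0.433980
P(M+6) = 0.7241^3 = 0.379661
The M+4 peak is largest (0.433980); scaling to 100 gives 4.84 : 38.10 : 100.00 : 87.48.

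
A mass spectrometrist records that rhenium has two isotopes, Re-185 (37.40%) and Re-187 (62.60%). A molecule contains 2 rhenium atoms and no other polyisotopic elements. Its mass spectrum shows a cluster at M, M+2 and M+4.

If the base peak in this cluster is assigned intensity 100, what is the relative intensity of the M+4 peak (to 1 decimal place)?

Term probabilities: M 0.1399, M+2 0.4682, M+4 0.3919. Base peak = M+2.
P(M+2) = C(2,1) × 0.3740^1 × 0.6260^1 = 2 × 0.3740 × 0.6260 = 0.468248 (base)
P(M+4) = C(2,2) × 0.3740^0 × 0.6260^2 = 1 × 1.0000 × 0.391876 = 0.391876
Relative intensity = 0.391876 / 0.468248 × 100 = 83.7

83.7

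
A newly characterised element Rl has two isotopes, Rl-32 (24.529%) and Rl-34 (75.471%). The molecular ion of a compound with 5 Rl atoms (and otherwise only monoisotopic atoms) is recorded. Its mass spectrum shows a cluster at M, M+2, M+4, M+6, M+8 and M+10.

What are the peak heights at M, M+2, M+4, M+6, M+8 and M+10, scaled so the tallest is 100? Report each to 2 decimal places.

0.22 : 3.43 : 21.13 : 65.00 : 100.00 : 61.54

Each Rl atom is independently Rl-32 (p = 0.24529) or Rl-34 (q = 0.75471); the cluster is the binomial expansion (p + q)^5.
P(M) = 0.24529^5 = 0.000888
P(M+2) = 5 × 0.24529^4 × 0.75471^1 = 0.013661
P(M+4) = 10 × 0.24529^3 × 0.75471^2 = 0.084062
P(M+6) = 10 × 0.24529^2 × 0.75471^3 = 0.258643
P(M+8) = 5 × 0.24529^1 × 0.75471^4 = 0.397897
P(M+10) = 0.75471^5 = 0.244850
The M+8 peak is largest (0.397897); scaling to 100 gives 0.22 : 3.43 : 21.13 : 65.00 : 100.00 : 61.54.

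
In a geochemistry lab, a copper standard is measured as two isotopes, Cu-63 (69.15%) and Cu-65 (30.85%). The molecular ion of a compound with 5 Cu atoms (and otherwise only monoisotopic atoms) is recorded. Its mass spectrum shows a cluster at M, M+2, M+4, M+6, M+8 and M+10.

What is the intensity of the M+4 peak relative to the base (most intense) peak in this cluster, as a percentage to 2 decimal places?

89.23%

(0.6915 + 0.3085)^5 gives M 0.1581, M+2 0.3527, M+4 0.3147, M+6 0.1404, M+8 0.0313, M+10 0.0028; the largest is M+2.
P(M+2) = C(5,1) × 0.6915^4 × 0.3085^1 = 5 × 0.2286487 × 0.3085 = 0.352691 (base)
P(M+4) = C(5,2) × 0.6915^3 × 0.3085^2 = 10 × 0.33065611 × 0.09517225 = 0.314693
Relative intensity = 0.314693 / 0.352691 × 100 = 89.23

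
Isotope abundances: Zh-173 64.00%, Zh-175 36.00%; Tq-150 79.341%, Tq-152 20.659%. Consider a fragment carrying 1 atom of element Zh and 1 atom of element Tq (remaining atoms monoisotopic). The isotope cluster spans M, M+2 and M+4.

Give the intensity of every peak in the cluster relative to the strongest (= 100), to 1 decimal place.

100.0 : 82.3 : 14.6

Element Zh pattern (n=1): 0.6400 : 0.3600
Element Tq pattern (n=1): 0.79341 : 0.20659
Convolve the two distributions (both contribute in 2-u steps):
  M: 0.6400×0.79341 = 0.507782
  M+2: 0.6400×0.20659 + 0.3600×0.79341 = 0.417845
  M+4: 0.3600×0.20659 = 0.074372
Scale to base peak (0.507782) = 100: 100.0 : 82.3 : 14.6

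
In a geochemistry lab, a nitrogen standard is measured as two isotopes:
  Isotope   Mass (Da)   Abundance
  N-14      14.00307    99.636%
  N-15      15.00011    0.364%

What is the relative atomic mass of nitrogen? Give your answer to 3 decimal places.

Average mass = Σ (abundance × isotope mass) = 0.99636 × 14.00307 + 0.00364 × 15.00011
= 13.952099 + 0.054600 = 14.006699 Da

14.007 Da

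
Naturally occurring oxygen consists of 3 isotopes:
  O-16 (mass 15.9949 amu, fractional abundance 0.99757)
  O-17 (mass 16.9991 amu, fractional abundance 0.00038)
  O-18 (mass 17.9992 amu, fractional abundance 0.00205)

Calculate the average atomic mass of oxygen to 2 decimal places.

16.00 amu

The abundance-weighted mean is 0.99757 × 15.9949 + 0.00038 × 16.9991 + 0.00205 × 17.9992
= 15.95603 + 0.00646 + 0.03690 = 15.99939 amu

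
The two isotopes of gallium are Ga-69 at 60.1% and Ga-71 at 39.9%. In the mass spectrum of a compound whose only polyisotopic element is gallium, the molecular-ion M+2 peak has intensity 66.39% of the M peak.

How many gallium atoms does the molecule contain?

1

With n Ga atoms, P(M+2)/P(M) = C(n,1)·p^(n−1)q / p^n = n·q/p = n · 0.399/0.601.
n = 0.6639 × 0.601/0.399 = 1.00 ≈ 1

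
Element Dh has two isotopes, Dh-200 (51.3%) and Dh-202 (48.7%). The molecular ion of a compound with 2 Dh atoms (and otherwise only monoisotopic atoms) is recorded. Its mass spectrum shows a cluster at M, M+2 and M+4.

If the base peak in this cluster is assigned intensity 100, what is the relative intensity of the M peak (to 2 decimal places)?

Binomial terms of (0.513 + 0.487)^2: M 0.2632, M+2 0.4997, M+4 0.2372 → M+2 is the base peak.
P(M+2) = C(2,1) × 0.513^1 × 0.487^1 = 2 × 0.5130 × 0.4870 = 0.499662 (base)
P(M) = C(2,0) × 0.513^2 × 0.487^0 = 1 × 0.263169 × 1.0000 = 0.263169
Relative intensity = 0.263169 / 0.499662 × 100 = 52.67

52.67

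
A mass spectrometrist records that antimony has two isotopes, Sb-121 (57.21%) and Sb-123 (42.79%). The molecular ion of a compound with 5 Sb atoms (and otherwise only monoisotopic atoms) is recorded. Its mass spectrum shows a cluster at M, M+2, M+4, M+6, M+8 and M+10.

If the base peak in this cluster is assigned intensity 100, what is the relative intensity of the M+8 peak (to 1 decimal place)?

Binomial terms of (0.5721 + 0.4279)^5: M 0.0613, M+2 0.2292, M+4 0.3428, M+6 0.2564, M+8 0.0959, M+10 0.0143 → M+4 is the base peak.
P(M+4) = C(5,2) × 0.5721^3 × 0.4279^2 = 10 × 0.18724742 × 0.18309841 = 0.342847 (base)
P(M+8) = C(5,4) × 0.5721^1 × 0.4279^4 = 5 × 0.5721 × 0.03352503 = 0.095898
Relative intensity = 0.095898 / 0.342847 × 100 = 28.0

28.0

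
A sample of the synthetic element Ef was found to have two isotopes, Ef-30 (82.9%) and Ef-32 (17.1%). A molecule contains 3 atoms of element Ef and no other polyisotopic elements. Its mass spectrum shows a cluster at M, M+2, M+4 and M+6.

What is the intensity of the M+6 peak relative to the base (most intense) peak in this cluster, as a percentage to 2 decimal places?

Binomial terms of (0.829 + 0.171)^3: M 0.5697, M+2 0.3526, M+4 0.0727, M+6 0.0050 → M is the base peak.
P(M) = C(3,0) × 0.829^3 × 0.171^0 = 1 × 0.56972279 × 1.0000 = 0.569723 (base)
P(M+6) = C(3,3) × 0.829^0 × 0.171^3 = 1 × 1.0000 × 0.00500021 = 0.005000
Relative intensity = 0.005000 / 0.569723 × 100 = 0.88

0.88%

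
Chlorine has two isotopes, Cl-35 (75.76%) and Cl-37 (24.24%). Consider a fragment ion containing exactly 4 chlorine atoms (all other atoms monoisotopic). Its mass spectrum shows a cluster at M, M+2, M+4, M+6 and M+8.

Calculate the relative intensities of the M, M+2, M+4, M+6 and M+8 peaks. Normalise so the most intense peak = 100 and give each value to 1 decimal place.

The 4 Cl atoms are independent, so intensities follow the terms of (0.7576 + 0.2424)^4.
P(M) = 0.7576^4 = 0.329428
P(M+2) = 4 × 0.7576^3 × 0.2424^1 = 0.421612
P(M+4) = 6 × 0.7576^2 × 0.2424^2 = 0.202347
P(M+6) = 4 × 0.7576^1 × 0.2424^3 = 0.043162
P(M+8) = 0.2424^4 = 0.003452
The M+2 peak is largest (0.421612); scaling to 100 gives 78.1 : 100.0 : 48.0 : 10.2 : 0.8.

78.1 : 100.0 : 48.0 : 10.2 : 0.8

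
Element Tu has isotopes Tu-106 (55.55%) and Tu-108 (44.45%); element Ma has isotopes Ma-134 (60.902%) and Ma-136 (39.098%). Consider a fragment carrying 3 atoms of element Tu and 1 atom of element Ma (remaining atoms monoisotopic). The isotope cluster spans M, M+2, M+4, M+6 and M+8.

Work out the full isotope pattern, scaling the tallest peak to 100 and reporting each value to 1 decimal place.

28.9 : 87.9 : 100.0 : 50.4 : 9.5

Element Tu pattern (n=3): 0.17141633 : 0.41149176 : 0.32926749 : 0.08782442
Element Ma pattern (n=1): 0.60902 : 0.39098
Convolve the two distributions (both contribute in 2-u steps):
  M: 0.17141633×0.60902 = 0.104396
  M+2: 0.17141633×0.39098 + 0.41149176×0.60902 = 0.317627
  M+4: 0.41149176×0.39098 + 0.32926749×0.60902 = 0.361416
  M+6: 0.32926749×0.39098 + 0.08782442×0.60902 = 0.182224
  M+8: 0.08782442×0.39098 = 0.034338
Scale to base peak (0.361416) = 100: 28.9 : 87.9 : 100.0 : 50.4 : 9.5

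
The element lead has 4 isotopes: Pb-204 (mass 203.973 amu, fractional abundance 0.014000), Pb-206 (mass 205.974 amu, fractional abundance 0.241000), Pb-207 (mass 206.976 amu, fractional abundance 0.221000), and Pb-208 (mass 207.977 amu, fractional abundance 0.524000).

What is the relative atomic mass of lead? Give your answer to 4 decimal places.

207.2170 amu

Ar = Σ fᵢ·mᵢ = 0.014000 × 203.973 + 0.241000 × 205.974 + 0.221000 × 206.976 + 0.524000 × 207.977
= 2.85562 + 49.63973 + 45.74170 + 108.97995 = 207.21700 amu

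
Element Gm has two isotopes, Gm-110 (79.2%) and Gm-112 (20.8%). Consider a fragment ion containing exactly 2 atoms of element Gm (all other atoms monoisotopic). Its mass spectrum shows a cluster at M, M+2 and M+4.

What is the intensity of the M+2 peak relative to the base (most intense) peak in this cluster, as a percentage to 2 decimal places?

52.53%

Binomial terms of (0.792 + 0.208)^2: M 0.6273, M+2 0.3295, M+4 0.0433 → M is the base peak.
P(M) = C(2,0) × 0.792^2 × 0.208^0 = 1 × 0.627264 × 1.0000 = 0.627264 (base)
P(M+2) = C(2,1) × 0.792^1 × 0.208^1 = 2 × 0.7920 × 0.2080 = 0.329472
Relative intensity = 0.329472 / 0.627264 × 100 = 52.53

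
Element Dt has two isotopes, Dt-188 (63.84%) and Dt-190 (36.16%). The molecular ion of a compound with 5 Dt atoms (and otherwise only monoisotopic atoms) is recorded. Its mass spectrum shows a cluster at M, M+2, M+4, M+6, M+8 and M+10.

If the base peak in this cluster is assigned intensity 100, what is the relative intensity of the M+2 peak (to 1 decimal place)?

Binomial terms of (0.6384 + 0.3616)^5: M 0.1060, M+2 0.3003, M+4 0.3402, M+6 0.1927, M+8 0.0546, M+10 0.0062 → M+4 is the base peak.
P(M+4) = C(5,2) × 0.6384^3 × 0.3616^2 = 10 × 0.26018283 × 0.13075456 = 0.340201 (base)
P(M+2) = C(5,1) × 0.6384^4 × 0.3616^1 = 5 × 0.16610072 × 0.3616 = 0.300310
Relative intensity = 0.300310 / 0.340201 × 100 = 88.3

88.3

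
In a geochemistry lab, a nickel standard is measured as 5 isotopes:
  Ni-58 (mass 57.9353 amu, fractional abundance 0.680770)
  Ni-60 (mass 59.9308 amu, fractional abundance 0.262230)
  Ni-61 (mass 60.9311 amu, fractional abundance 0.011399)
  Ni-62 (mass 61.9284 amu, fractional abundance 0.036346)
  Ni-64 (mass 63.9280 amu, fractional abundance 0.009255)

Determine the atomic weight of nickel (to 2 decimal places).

Ar = Σ fᵢ·mᵢ = 0.680770 × 57.9353 + 0.262230 × 59.9308 + 0.011399 × 60.9311 + 0.036346 × 61.9284 + 0.009255 × 63.9280
= 39.44061 + 15.71565 + 0.69455 + 2.25085 + 0.59165 = 58.69331 amu

58.69 amu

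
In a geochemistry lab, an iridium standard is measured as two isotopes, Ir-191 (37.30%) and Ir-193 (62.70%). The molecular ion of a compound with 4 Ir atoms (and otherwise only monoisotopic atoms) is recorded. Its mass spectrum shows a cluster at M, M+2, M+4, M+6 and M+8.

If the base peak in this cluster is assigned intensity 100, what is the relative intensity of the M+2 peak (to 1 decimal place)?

35.4

Term probabilities: M 0.0194, M+2 0.1302, M+4 0.3282, M+6 0.3678, M+8 0.1546. Base peak = M+6.
P(M+6) = C(4,3) × 0.3730^1 × 0.6270^3 = 4 × 0.3730 × 0.24649188 = 0.367766 (base)
P(M+2) = C(4,1) × 0.3730^3 × 0.6270^1 = 4 × 0.05189512 × 0.6270 = 0.130153
Relative intensity = 0.130153 / 0.367766 × 100 = 35.4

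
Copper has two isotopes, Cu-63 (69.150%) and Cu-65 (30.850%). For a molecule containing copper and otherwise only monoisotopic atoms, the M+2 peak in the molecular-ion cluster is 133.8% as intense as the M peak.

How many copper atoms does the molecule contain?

The M+2/M ratio from n Cu atoms is n · q/p = n · 0.30850/0.69150.
n = 1.338 × 0.69150/0.30850 = 3.00 ≈ 3

3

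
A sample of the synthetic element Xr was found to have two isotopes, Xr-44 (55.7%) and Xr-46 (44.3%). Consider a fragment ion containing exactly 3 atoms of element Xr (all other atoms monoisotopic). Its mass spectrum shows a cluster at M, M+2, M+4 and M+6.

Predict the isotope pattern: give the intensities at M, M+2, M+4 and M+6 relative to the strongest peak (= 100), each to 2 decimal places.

Each Xr atom is independently Xr-44 (p = 0.557) or Xr-46 (q = 0.443); the cluster is the binomial expansion (p + q)^3.
P(M) = 0.557^3 = 0.172809
P(M+2) = 3 × 0.557^2 × 0.443^1 = 0.412321
P(M+4) = 3 × 0.557^1 × 0.443^2 = 0.327932
P(M+6) = 0.443^3 = 0.086938
The M+2 peak is largest (0.412321); scaling to 100 gives 41.91 : 100.00 : 79.53 : 21.09.

41.91 : 100.00 : 79.53 : 21.09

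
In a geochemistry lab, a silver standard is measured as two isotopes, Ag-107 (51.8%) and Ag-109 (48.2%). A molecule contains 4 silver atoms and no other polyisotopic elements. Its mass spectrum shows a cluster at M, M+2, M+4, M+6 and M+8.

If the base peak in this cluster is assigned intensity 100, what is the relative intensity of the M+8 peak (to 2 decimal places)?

Binomial terms of (0.518 + 0.482)^4: M 0.0720, M+2 0.2680, M+4 0.3740, M+6 0.2320, M+8 0.0540 → M+4 is the base peak.
P(M+4) = C(4,2) × 0.518^2 × 0.482^2 = 6 × 0.268324 × 0.232324 = 0.374029 (base)
P(M+8) = C(4,4) × 0.518^0 × 0.482^4 = 1 × 1.0000 × 0.05397444 = 0.053974
Relative intensity = 0.053974 / 0.374029 × 100 = 14.43

14.43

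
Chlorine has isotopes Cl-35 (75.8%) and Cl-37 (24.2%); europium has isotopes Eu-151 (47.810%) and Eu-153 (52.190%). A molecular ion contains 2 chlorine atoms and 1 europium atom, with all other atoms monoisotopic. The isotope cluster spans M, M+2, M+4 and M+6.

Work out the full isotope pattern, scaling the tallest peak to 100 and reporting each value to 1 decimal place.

Chlorine pattern (n=2): 0.574564 : 0.366872 : 0.058564
Europium pattern (n=1): 0.4781 : 0.5219
Convolve the two distributions (both contribute in 2-u steps):
  M: 0.574564×0.4781 = 0.274699
  M+2: 0.574564×0.5219 + 0.366872×0.4781 = 0.475266
  M+4: 0.366872×0.5219 + 0.058564×0.4781 = 0.219470
  M+6: 0.058564×0.5219 = 0.030565
Scale to base peak (0.475266) = 100: 57.8 : 100.0 : 46.2 : 6.4

57.8 : 100.0 : 46.2 : 6.4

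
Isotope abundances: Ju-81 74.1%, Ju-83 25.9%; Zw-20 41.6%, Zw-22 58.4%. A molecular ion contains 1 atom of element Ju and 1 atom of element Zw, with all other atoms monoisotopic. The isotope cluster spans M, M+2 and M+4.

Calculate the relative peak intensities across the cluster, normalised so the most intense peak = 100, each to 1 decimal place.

57.0 : 100.0 : 28.0

Element Ju pattern (n=1): 0.7410 : 0.2590
Element Zw pattern (n=1): 0.4160 : 0.5840
Convolve the two distributions (both contribute in 2-u steps):
  M: 0.7410×0.4160 = 0.308256
  M+2: 0.7410×0.5840 + 0.2590×0.4160 = 0.540488
  M+4: 0.2590×0.5840 = 0.151256
Scale to base peak (0.540488) = 100: 57.0 : 100.0 : 28.0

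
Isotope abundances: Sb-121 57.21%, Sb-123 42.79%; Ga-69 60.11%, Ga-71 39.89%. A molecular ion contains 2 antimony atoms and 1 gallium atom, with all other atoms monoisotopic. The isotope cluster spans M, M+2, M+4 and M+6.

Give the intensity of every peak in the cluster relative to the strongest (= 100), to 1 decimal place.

46.3 : 100.0 : 71.9 : 17.2

Antimony pattern (n=2): 0.32729841 : 0.48960318 : 0.18309841
Gallium pattern (n=1): 0.6011 : 0.3989
Convolve the two distributions (both contribute in 2-u steps):
  M: 0.32729841×0.6011 = 0.196739
  M+2: 0.32729841×0.3989 + 0.48960318×0.6011 = 0.424860
  M+4: 0.48960318×0.3989 + 0.18309841×0.6011 = 0.305363
  M+6: 0.18309841×0.3989 = 0.073038
Scale to base peak (0.424860) = 100: 46.3 : 100.0 : 71.9 : 17.2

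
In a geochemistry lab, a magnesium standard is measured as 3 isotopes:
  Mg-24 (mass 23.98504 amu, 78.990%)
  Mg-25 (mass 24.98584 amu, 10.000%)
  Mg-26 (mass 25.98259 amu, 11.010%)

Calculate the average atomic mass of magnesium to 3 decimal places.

The abundance-weighted mean is 0.78990 × 23.98504 + 0.10000 × 24.98584 + 0.11010 × 25.98259
= 18.945783 + 2.498584 + 2.860683 = 24.305050 amu

24.305 amu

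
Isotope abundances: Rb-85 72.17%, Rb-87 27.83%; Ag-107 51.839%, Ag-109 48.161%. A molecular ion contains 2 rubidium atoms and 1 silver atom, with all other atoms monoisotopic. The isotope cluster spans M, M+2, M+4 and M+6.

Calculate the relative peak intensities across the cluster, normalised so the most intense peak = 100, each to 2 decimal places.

58.81 : 100.00 : 50.89 : 8.13

Rubidium pattern (n=2): 0.52085089 : 0.40169822 : 0.07745089
Silver pattern (n=1): 0.51839 : 0.48161
Convolve the two distributions (both contribute in 2-u steps):
  M: 0.52085089×0.51839 = 0.270004
  M+2: 0.52085089×0.48161 + 0.40169822×0.51839 = 0.459083
  M+4: 0.40169822×0.48161 + 0.07745089×0.51839 = 0.233612
  M+6: 0.07745089×0.48161 = 0.037301
Scale to base peak (0.459083) = 100: 58.81 : 100.00 : 50.89 : 8.13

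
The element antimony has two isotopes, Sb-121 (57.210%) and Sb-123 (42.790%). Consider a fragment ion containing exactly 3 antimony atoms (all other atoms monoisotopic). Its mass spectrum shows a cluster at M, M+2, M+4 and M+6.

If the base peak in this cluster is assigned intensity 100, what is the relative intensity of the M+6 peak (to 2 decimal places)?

Term probabilities: M 0.1872, M+2 0.4202, M+4 0.3143, M+6 0.0783. Base peak = M+2.
P(M+2) = C(3,1) × 0.57210^2 × 0.42790^1 = 3 × 0.32729841 × 0.4279 = 0.420153 (base)
P(M+6) = C(3,3) × 0.57210^0 × 0.42790^3 = 1 × 1.0000 × 0.07834781 = 0.078348
Relative intensity = 0.078348 / 0.420153 × 100 = 18.65

18.65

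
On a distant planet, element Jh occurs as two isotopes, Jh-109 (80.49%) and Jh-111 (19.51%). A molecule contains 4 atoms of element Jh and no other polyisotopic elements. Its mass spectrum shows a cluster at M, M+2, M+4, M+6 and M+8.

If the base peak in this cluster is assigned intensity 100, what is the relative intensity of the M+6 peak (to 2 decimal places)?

5.70

Binomial terms of (0.8049 + 0.1951)^4: M 0.4197, M+2 0.4070, M+4 0.1480, M+6 0.0239, M+8 0.0014 → M is the base peak.
P(M) = C(4,0) × 0.8049^4 × 0.1951^0 = 1 × 0.41972778 × 1.0000 = 0.419728 (base)
P(M+6) = C(4,3) × 0.8049^1 × 0.1951^3 = 4 × 0.8049 × 0.00742629 = 0.023910
Relative intensity = 0.023910 / 0.419728 × 100 = 5.70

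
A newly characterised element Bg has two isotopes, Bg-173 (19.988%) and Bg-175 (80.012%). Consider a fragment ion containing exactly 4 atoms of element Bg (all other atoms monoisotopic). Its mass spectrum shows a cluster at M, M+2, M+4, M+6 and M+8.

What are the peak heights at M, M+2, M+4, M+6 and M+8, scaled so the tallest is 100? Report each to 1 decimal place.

0.4 : 6.2 : 37.4 : 99.9 : 100.0

Expanding (0.19988 + 0.80012)^4:
P(M) = 0.19988^4 = 0.001596
P(M+2) = 4 × 0.19988^3 × 0.80012^1 = 0.025558
P(M+4) = 6 × 0.19988^2 × 0.80012^2 = 0.153462
P(M+6) = 4 × 0.19988^1 × 0.80012^3 = 0.409538
P(M+8) = 0.80012^4 = 0.409846
The M+8 peak is largest (0.409846); scaling to 100 gives 0.4 : 6.2 : 37.4 : 99.9 : 100.0.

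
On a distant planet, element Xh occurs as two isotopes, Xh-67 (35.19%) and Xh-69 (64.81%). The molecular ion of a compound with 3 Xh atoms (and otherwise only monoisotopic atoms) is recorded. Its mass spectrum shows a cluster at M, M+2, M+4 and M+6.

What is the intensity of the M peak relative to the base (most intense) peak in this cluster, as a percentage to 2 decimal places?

Term probabilities: M 0.0436, M+2 0.2408, M+4 0.4434, M+6 0.2722. Base peak = M+4.
P(M+4) = C(3,2) × 0.3519^1 × 0.6481^2 = 3 × 0.3519 × 0.42003361 = 0.443429 (base)
P(M) = C(3,0) × 0.3519^3 × 0.6481^0 = 1 × 0.04357705 × 1.0000 = 0.043577
Relative intensity = 0.043577 / 0.443429 × 100 = 9.83

9.83%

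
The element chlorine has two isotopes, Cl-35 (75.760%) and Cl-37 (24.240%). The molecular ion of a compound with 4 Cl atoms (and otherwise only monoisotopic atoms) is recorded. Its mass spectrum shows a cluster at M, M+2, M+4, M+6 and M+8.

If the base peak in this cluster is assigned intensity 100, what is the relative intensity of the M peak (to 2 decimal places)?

78.14

Binomial terms of (0.75760 + 0.24240)^4: M 0.3294, M+2 0.4216, M+4 0.2023, M+6 0.0432, M+8 0.0035 → M+2 is the base peak.
P(M+2) = C(4,1) × 0.75760^3 × 0.24240^1 = 4 × 0.4348304 × 0.2424 = 0.421612 (base)
P(M) = C(4,0) × 0.75760^4 × 0.24240^0 = 1 × 0.32942751 × 1.0000 = 0.329428
Relative intensity = 0.329428 / 0.421612 × 100 = 78.14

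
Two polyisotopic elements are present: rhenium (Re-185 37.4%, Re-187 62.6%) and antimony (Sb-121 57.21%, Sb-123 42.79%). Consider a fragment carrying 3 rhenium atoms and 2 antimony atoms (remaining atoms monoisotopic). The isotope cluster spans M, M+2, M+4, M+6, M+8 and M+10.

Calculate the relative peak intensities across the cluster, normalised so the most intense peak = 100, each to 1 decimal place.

Rhenium pattern (n=3): 0.05231362 : 0.26268713 : 0.43968487 : 0.24531438
Antimony pattern (n=2): 0.32729841 : 0.48960318 : 0.18309841
Convolve the two distributions (both contribute in 2-u steps):
  M: 0.05231362×0.32729841 = 0.017122
  M+2: 0.05231362×0.48960318 + 0.26268713×0.32729841 = 0.111590
  M+4: 0.05231362×0.18309841 + 0.26268713×0.48960318 + 0.43968487×0.32729841 = 0.282099
  M+6: 0.26268713×0.18309841 + 0.43968487×0.48960318 + 0.24531438×0.32729841 = 0.343660
  M+8: 0.43968487×0.18309841 + 0.24531438×0.48960318 = 0.200612
  M+10: 0.24531438×0.18309841 = 0.044917
Scale to base peak (0.343660) = 100: 5.0 : 32.5 : 82.1 : 100.0 : 58.4 : 13.1

5.0 : 32.5 : 82.1 : 100.0 : 58.4 : 13.1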